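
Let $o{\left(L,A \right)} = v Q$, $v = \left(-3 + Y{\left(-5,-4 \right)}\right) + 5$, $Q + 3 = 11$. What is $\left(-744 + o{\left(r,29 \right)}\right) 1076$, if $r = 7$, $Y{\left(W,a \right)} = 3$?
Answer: $-757504$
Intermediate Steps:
$Q = 8$ ($Q = -3 + 11 = 8$)
$v = 5$ ($v = \left(-3 + 3\right) + 5 = 0 + 5 = 5$)
$o{\left(L,A \right)} = 40$ ($o{\left(L,A \right)} = 5 \cdot 8 = 40$)
$\left(-744 + o{\left(r,29 \right)}\right) 1076 = \left(-744 + 40\right) 1076 = \left(-704\right) 1076 = -757504$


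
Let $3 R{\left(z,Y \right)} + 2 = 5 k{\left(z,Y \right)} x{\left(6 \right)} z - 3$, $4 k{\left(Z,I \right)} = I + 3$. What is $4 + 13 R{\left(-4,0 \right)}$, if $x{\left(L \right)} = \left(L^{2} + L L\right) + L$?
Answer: $- \frac{15263}{3} \approx -5087.7$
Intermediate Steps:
$k{\left(Z,I \right)} = \frac{3}{4} + \frac{I}{4}$ ($k{\left(Z,I \right)} = \frac{I + 3}{4} = \frac{3 + I}{4} = \frac{3}{4} + \frac{I}{4}$)
$x{\left(L \right)} = L + 2 L^{2}$ ($x{\left(L \right)} = \left(L^{2} + L^{2}\right) + L = 2 L^{2} + L = L + 2 L^{2}$)
$R{\left(z,Y \right)} = - \frac{5}{3} + \frac{z \left(\frac{585}{2} + \frac{195 Y}{2}\right)}{3}$ ($R{\left(z,Y \right)} = - \frac{2}{3} + \frac{5 \left(\frac{3}{4} + \frac{Y}{4}\right) 6 \left(1 + 2 \cdot 6\right) z - 3}{3} = - \frac{2}{3} + \frac{\left(\frac{15}{4} + \frac{5 Y}{4}\right) 6 \left(1 + 12\right) z - 3}{3} = - \frac{2}{3} + \frac{\left(\frac{15}{4} + \frac{5 Y}{4}\right) 6 \cdot 13 z - 3}{3} = - \frac{2}{3} + \frac{\left(\frac{15}{4} + \frac{5 Y}{4}\right) 78 z - 3}{3} = - \frac{2}{3} + \frac{\left(\frac{585}{2} + \frac{195 Y}{2}\right) z - 3}{3} = - \frac{2}{3} + \frac{z \left(\frac{585}{2} + \frac{195 Y}{2}\right) - 3}{3} = - \frac{2}{3} + \frac{-3 + z \left(\frac{585}{2} + \frac{195 Y}{2}\right)}{3} = - \frac{2}{3} + \left(-1 + \frac{z \left(\frac{585}{2} + \frac{195 Y}{2}\right)}{3}\right) = - \frac{5}{3} + \frac{z \left(\frac{585}{2} + \frac{195 Y}{2}\right)}{3}$)
$4 + 13 R{\left(-4,0 \right)} = 4 + 13 \left(- \frac{5}{3} + \frac{65}{2} \left(-4\right) \left(3 + 0\right)\right) = 4 + 13 \left(- \frac{5}{3} + \frac{65}{2} \left(-4\right) 3\right) = 4 + 13 \left(- \frac{5}{3} - 390\right) = 4 + 13 \left(- \frac{1175}{3}\right) = 4 - \frac{15275}{3} = - \frac{15263}{3}$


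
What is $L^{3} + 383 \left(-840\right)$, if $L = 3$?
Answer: $-321693$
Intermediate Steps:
$L^{3} + 383 \left(-840\right) = 3^{3} + 383 \left(-840\right) = 27 - 321720 = -321693$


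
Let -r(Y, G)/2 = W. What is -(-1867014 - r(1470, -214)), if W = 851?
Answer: 1865312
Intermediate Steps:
r(Y, G) = -1702 (r(Y, G) = -2*851 = -1702)
-(-1867014 - r(1470, -214)) = -(-1867014 - 1*(-1702)) = -(-1867014 + 1702) = -1*(-1865312) = 1865312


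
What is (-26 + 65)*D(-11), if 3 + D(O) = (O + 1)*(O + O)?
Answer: 8463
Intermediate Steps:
D(O) = -3 + 2*O*(1 + O) (D(O) = -3 + (O + 1)*(O + O) = -3 + (1 + O)*(2*O) = -3 + 2*O*(1 + O))
(-26 + 65)*D(-11) = (-26 + 65)*(-3 + 2*(-11) + 2*(-11)²) = 39*(-3 - 22 + 2*121) = 39*(-3 - 22 + 242) = 39*217 = 8463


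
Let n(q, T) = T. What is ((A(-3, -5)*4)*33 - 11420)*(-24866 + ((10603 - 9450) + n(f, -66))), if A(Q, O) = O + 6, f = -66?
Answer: 268417352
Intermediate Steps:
A(Q, O) = 6 + O
((A(-3, -5)*4)*33 - 11420)*(-24866 + ((10603 - 9450) + n(f, -66))) = (((6 - 5)*4)*33 - 11420)*(-24866 + ((10603 - 9450) - 66)) = ((1*4)*33 - 11420)*(-24866 + (1153 - 66)) = (4*33 - 11420)*(-24866 + 1087) = (132 - 11420)*(-23779) = -11288*(-23779) = 268417352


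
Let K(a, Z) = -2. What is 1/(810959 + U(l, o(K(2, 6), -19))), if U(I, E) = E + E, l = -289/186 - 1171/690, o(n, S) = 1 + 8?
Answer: 1/810977 ≈ 1.2331e-6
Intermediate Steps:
o(n, S) = 9
l = -34768/10695 (l = -289*1/186 - 1171*1/690 = -289/186 - 1171/690 = -34768/10695 ≈ -3.2509)
U(I, E) = 2*E
1/(810959 + U(l, o(K(2, 6), -19))) = 1/(810959 + 2*9) = 1/(810959 + 18) = 1/810977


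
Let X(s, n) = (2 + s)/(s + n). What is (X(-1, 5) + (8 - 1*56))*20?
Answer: -955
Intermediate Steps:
X(s, n) = (2 + s)/(n + s)
(X(-1, 5) + (8 - 1*56))*20 = ((2 - 1)/(5 - 1) + (8 - 1*56))*20 = (1/4 + (8 - 56))*20 = ((1/4)*1 - 48)*20 = (1/4 - 48)*20 = -191/4*20 = -955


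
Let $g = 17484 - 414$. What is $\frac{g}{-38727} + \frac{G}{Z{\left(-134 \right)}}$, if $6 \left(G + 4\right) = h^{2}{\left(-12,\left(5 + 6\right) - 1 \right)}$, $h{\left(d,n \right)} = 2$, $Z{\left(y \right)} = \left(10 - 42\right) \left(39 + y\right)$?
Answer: $- \frac{578021}{1308112} \approx -0.44187$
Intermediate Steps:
$g = 17070$
$Z{\left(y \right)} = -1248 - 32 y$ ($Z{\left(y \right)} = - 32 \left(39 + y\right) = -1248 - 32 y$)
$G = - \frac{10}{3}$ ($G = -4 + \frac{2^{2}}{6} = -4 + \frac{1}{6} \cdot 4 = -4 + \frac{2}{3} = - \frac{10}{3} \approx -3.3333$)
$\frac{g}{-38727} + \frac{G}{Z{\left(-134 \right)}} = \frac{17070}{-38727} - \frac{10}{3 \left(-1248 - -4288\right)} = 17070 \left(- \frac{1}{38727}\right) - \frac{10}{3 \left(-1248 + 4288\right)} = - \frac{5690}{12909} - \frac{10}{3 \cdot 3040} = - \frac{5690}{12909} - \frac{1}{912} = - \frac{578021}{1308112}$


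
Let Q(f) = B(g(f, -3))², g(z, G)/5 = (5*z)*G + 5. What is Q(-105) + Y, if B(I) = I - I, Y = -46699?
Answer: -46699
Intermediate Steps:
g(z, G) = 25 + 25*G*z (g(z, G) = 5*((5*z)*G + 5) = 5*(5*G*z + 5) = 5*(5 + 5*G*z) = 25 + 25*G*z)
B(I) = 0
Q(f) = 0 (Q(f) = 0² = 0)
Q(-105) + Y = 0 - 46699 = -46699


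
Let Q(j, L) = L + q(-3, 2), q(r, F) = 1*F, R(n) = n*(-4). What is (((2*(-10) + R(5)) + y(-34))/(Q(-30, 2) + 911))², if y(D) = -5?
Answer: 9/3721 ≈ 0.0024187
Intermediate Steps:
R(n) = -4*n
q(r, F) = F
Q(j, L) = 2 + L (Q(j, L) = L + 2 = 2 + L)
(((2*(-10) + R(5)) + y(-34))/(Q(-30, 2) + 911))² = (((2*(-10) - 4*5) - 5)/((2 + 2) + 911))² = (((-20 - 20) - 5)/(4 + 911))² = ((-40 - 5)/915)² = (-45*1/915)² = (-3/61)² = 9/3721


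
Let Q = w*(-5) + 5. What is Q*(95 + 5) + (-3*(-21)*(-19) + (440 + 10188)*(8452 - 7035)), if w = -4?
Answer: 15061179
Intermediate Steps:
Q = 25 (Q = -4*(-5) + 5 = 20 + 5 = 25)
Q*(95 + 5) + (-3*(-21)*(-19) + (440 + 10188)*(8452 - 7035)) = 25*(95 + 5) + (-3*(-21)*(-19) + (440 + 10188)*(8452 - 7035)) = 25*100 + (63*(-19) + 10628*1417) = 2500 + (-1197 + 15059876) = 2500 + 15058679 = 15061179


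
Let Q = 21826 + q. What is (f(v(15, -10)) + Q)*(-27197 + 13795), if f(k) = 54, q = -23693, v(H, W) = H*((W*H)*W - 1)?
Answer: 24297826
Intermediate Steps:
v(H, W) = H*(-1 + H*W**2) (v(H, W) = H*((H*W)*W - 1) = H*(H*W**2 - 1) = H*(-1 + H*W**2))
Q = -1867 (Q = 21826 - 23693 = -1867)
(f(v(15, -10)) + Q)*(-27197 + 13795) = (54 - 1867)*(-27197 + 13795) = -1813*(-13402) = 24297826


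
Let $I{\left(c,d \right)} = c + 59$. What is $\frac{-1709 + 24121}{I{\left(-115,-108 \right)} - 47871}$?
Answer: $- \frac{22412}{47927} \approx -0.46763$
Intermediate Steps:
$I{\left(c,d \right)} = 59 + c$
$\frac{-1709 + 24121}{I{\left(-115,-108 \right)} - 47871} = \frac{-1709 + 24121}{\left(59 - 115\right) - 47871} = \frac{22412}{-56 - 47871} = \frac{22412}{-47927} = 22412 \left(- \frac{1}{47927}\right) = - \frac{22412}{47927}$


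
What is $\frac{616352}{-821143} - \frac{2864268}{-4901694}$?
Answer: $- \frac{111532546994}{670831952707} \approx -0.16626$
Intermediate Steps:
$\frac{616352}{-821143} - \frac{2864268}{-4901694} = 616352 \left(- \frac{1}{821143}\right) - - \frac{477378}{816949} = - \frac{616352}{821143} + \frac{477378}{816949} = - \frac{111532546994}{670831952707}$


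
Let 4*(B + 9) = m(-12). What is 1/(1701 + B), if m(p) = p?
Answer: 1/1689 ≈ 0.00059207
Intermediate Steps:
B = -12 (B = -9 + (¼)*(-12) = -9 - 3 = -12)
1/(1701 + B) = 1/(1701 - 12) = 1/1689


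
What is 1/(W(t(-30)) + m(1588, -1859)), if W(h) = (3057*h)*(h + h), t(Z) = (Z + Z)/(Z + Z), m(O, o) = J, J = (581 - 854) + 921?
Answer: 1/6762 ≈ 0.00014789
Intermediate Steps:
J = 648 (J = -273 + 921 = 648)
m(O, o) = 648
t(Z) = 1 (t(Z) = (2*Z)/((2*Z)) = (2*Z)*(1/(2*Z)) = 1)
W(h) = 6114*h² (W(h) = (3057*h)*(2*h) = 6114*h²)
1/(W(t(-30)) + m(1588, -1859)) = 1/(6114*1² + 648) = 1/(6114*1 + 648) = 1/(6114 + 648) = 1/6762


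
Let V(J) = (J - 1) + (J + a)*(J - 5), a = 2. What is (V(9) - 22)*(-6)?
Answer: -180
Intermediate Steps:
V(J) = -1 + J + (-5 + J)*(2 + J) (V(J) = (J - 1) + (J + 2)*(J - 5) = (-1 + J) + (2 + J)*(-5 + J) = (-1 + J) + (-5 + J)*(2 + J) = -1 + J + (-5 + J)*(2 + J))
(V(9) - 22)*(-6) = ((-11 + 9² - 2*9) - 22)*(-6) = ((-11 + 81 - 18) - 22)*(-6) = (52 - 22)*(-6) = 30*(-6) = -180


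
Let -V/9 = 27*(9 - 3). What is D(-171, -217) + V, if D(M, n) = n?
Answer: -1675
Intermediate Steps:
V = -1458 (V = -243*(9 - 3) = -243*6 = -9*162 = -1458)
D(-171, -217) + V = -217 - 1458 = -1675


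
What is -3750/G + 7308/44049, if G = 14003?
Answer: -20949942/205606049 ≈ -0.10189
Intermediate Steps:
-3750/G + 7308/44049 = -3750/14003 + 7308/44049 = -3750*1/14003 + 7308*(1/44049) = -3750/14003 + 2436/14683 = -20949942/205606049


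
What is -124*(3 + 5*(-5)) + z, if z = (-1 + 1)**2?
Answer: 2728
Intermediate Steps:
z = 0 (z = 0**2 = 0)
-124*(3 + 5*(-5)) + z = -124*(3 + 5*(-5)) + 0 = -124*(3 - 25) + 0 = -124*(-22) + 0 = 2728 + 0 = 2728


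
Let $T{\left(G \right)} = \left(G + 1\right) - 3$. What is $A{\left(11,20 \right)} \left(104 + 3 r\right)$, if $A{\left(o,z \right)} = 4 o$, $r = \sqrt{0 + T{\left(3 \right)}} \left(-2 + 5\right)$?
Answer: $4972$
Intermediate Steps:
$T{\left(G \right)} = -2 + G$ ($T{\left(G \right)} = \left(1 + G\right) - 3 = -2 + G$)
$r = 3$ ($r = \sqrt{0 + \left(-2 + 3\right)} \left(-2 + 5\right) = \sqrt{0 + 1} \cdot 3 = \sqrt{1} \cdot 3 = 1 \cdot 3 = 3$)
$A{\left(11,20 \right)} \left(104 + 3 r\right) = 4 \cdot 11 \left(104 + 3 \cdot 3\right) = 44 \left(104 + 9\right) = 44 \cdot 113 = 4972$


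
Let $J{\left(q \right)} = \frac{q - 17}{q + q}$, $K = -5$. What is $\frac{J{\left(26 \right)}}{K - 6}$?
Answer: $- \frac{9}{572} \approx -0.015734$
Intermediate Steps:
$J{\left(q \right)} = \frac{-17 + q}{2 q}$
$\frac{J{\left(26 \right)}}{K - 6} = \frac{\frac{1}{2} \cdot \frac{1}{26} \left(-17 + 26\right)}{-5 - 6} = \frac{\frac{1}{2} \cdot \frac{1}{26} \cdot 9}{-11} = \frac{9}{52} \left(- \frac{1}{11}\right) = - \frac{9}{572}$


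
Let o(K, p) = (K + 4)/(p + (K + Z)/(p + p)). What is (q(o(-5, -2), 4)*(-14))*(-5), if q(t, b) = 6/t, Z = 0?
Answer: 315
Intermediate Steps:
o(K, p) = (4 + K)/(p + K/(2*p)) (o(K, p) = (K + 4)/(p + (K + 0)/(p + p)) = (4 + K)/(p + K/((2*p))) = (4 + K)/(p + K*(1/(2*p))) = (4 + K)/(p + K/(2*p)))
(q(o(-5, -2), 4)*(-14))*(-5) = ((6/((2*(-2)*(4 - 5)/(-5 + 2*(-2)²))))*(-14))*(-5) = ((6/((2*(-2)*(-1)/(-5 + 2*4))))*(-14))*(-5) = ((6/((2*(-2)*(-1)/(-5 + 8))))*(-14))*(-5) = ((6/((2*(-2)*(-1)/3)))*(-14))*(-5) = ((6/((2*(-2)*(⅓)*(-1))))*(-14))*(-5) = ((6/(4/3))*(-14))*(-5) = ((6*(¾))*(-14))*(-5) = ((9/2)*(-14))*(-5) = -63*(-5) = 315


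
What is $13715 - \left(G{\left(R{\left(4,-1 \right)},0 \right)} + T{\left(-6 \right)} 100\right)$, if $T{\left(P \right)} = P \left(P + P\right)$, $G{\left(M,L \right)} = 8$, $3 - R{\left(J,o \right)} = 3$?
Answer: $6507$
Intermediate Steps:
$R{\left(J,o \right)} = 0$ ($R{\left(J,o \right)} = 3 - 3 = 0$)
$T{\left(P \right)} = 2 P^{2}$ ($T{\left(P \right)} = P 2 P = 2 P^{2}$)
$13715 - \left(G{\left(R{\left(4,-1 \right)},0 \right)} + T{\left(-6 \right)} 100\right) = 13715 - \left(8 + 2 \left(-6\right)^{2} \cdot 100\right) = 13715 - \left(8 + 2 \cdot 36 \cdot 100\right) = 13715 - \left(8 + 72 \cdot 100\right) = 13715 - \left(8 + 7200\right) = 13715 - 7208 = 6507$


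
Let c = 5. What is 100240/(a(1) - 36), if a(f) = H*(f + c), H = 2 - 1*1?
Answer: -10024/3 ≈ -3341.3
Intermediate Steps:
H = 1 (H = 2 - 1 = 1)
a(f) = 5 + f (a(f) = 1*(f + 5) = 1*(5 + f) = 5 + f)
100240/(a(1) - 36) = 100240/((5 + 1) - 36) = 100240/(6 - 36) = 100240/(-30) = -1/30*100240 = -10024/3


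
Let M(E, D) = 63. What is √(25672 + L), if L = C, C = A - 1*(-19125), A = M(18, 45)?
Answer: 2*√11215 ≈ 211.80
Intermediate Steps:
A = 63
C = 19188 (C = 63 - 1*(-19125) = 63 + 19125 = 19188)
L = 19188
√(25672 + L) = √(25672 + 19188) = √44860 = 2*√11215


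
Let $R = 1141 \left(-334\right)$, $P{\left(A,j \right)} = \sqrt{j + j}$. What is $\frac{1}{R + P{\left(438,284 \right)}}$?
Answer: $- \frac{190547}{72616318134} - \frac{\sqrt{142}}{72616318134} \approx -2.6242 \cdot 10^{-6}$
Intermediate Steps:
$P{\left(A,j \right)} = \sqrt{2} \sqrt{j}$ ($P{\left(A,j \right)} = \sqrt{2 j} = \sqrt{2} \sqrt{j}$)
$R = -381094$
$\frac{1}{R + P{\left(438,284 \right)}} = \frac{1}{-381094 + \sqrt{2} \sqrt{284}} = \frac{1}{-381094 + \sqrt{2} \cdot 2 \sqrt{71}} = \frac{1}{-381094 + 2 \sqrt{142}}$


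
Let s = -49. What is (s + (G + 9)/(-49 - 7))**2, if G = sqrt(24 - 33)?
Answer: 947375/392 + 8259*I/1568 ≈ 2416.8 + 5.2672*I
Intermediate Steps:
G = 3*I (G = sqrt(-9) = 3*I ≈ 3.0*I)
(s + (G + 9)/(-49 - 7))**2 = (-49 + (3*I + 9)/(-49 - 7))**2 = (-49 + (9 + 3*I)/(-56))**2 = (-49 + (9 + 3*I)*(-1/56))**2 = (-49 + (-9/56 - 3*I/56))**2 = (-2753/56 - 3*I/56)**2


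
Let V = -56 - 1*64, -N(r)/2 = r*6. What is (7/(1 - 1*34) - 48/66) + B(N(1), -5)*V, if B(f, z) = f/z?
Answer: -9535/33 ≈ -288.94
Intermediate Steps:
N(r) = -12*r (N(r) = -2*r*6 = -12*r)
V = -120 (V = -56 - 64 = -120)
(7/(1 - 1*34) - 48/66) + B(N(1), -5)*V = (7/(1 - 1*34) - 48/66) + (-12*1/(-5))*(-120) = (7/(1 - 34) - 48*1/66) - 12*(-1/5)*(-120) = (7/(-33) - 8/11) + (12/5)*(-120) = (7*(-1/33) - 8/11) - 288 = (-7/33 - 8/11) - 288 = -31/33 - 288 = -9535/33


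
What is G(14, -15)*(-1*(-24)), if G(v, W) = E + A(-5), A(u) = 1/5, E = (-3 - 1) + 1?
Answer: -336/5 ≈ -67.200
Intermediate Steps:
E = -3 (E = -4 + 1 = -3)
A(u) = 1/5
G(v, W) = -14/5 (G(v, W) = -3 + 1/5 = -14/5)
G(14, -15)*(-1*(-24)) = -(-14)*(-24)/5 = -14/5*24 = -336/5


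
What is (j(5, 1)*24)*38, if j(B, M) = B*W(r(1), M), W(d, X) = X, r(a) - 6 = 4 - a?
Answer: 4560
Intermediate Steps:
r(a) = 10 - a (r(a) = 6 + (4 - a) = 10 - a)
j(B, M) = B*M
(j(5, 1)*24)*38 = ((5*1)*24)*38 = (5*24)*38 = 120*38 = 4560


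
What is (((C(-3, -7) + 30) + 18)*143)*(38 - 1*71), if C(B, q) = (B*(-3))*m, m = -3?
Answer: -99099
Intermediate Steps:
C(B, q) = 9*B (C(B, q) = (B*(-3))*(-3) = -3*B*(-3) = 9*B)
(((C(-3, -7) + 30) + 18)*143)*(38 - 1*71) = (((9*(-3) + 30) + 18)*143)*(38 - 1*71) = (((-27 + 30) + 18)*143)*(38 - 71) = ((3 + 18)*143)*(-33) = (21*143)*(-33) = 3003*(-33) = -99099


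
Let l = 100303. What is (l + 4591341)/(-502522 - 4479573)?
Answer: -4691644/4982095 ≈ -0.94170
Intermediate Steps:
(l + 4591341)/(-502522 - 4479573) = (100303 + 4591341)/(-502522 - 4479573) = 4691644/(-4982095) = 4691644*(-1/4982095) = -4691644/4982095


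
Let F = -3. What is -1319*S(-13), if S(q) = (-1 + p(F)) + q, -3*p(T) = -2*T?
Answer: 21104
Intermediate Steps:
p(T) = 2*T/3 (p(T) = -(-2)*T/3 = 2*T/3)
S(q) = -3 + q (S(q) = (-1 + (2/3)*(-3)) + q = (-1 - 2) + q = -3 + q)
-1319*S(-13) = -1319*(-3 - 13) = -1319*(-16) = 21104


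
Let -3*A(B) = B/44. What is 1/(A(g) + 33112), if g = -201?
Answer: 44/1456995 ≈ 3.0199e-5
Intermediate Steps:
A(B) = -B/132 (A(B) = -B/(3*44) = -B/132)
1/(A(g) + 33112) = 1/(-1/132*(-201) + 33112) = 1/(67/44 + 33112) = 1/(1456995/44) = 44/1456995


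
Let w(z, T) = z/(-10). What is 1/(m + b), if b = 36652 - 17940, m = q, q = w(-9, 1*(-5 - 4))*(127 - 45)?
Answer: 5/93929 ≈ 5.3232e-5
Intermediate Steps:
w(z, T) = -z/10 (w(z, T) = z*(-⅒) = -z/10)
q = 369/5 (q = (-⅒*(-9))*(127 - 45) = (9/10)*82 = 369/5 ≈ 73.800)
m = 369/5 ≈ 73.800
b = 18712
1/(m + b) = 1/(369/5 + 18712) = 1/(93929/5) = 5/93929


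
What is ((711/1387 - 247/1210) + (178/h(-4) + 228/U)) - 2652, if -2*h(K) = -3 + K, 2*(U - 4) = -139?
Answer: -4007972448643/1538973590 ≈ -2604.3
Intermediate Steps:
U = -131/2 (U = 4 + (½)*(-139) = 4 - 139/2 = -131/2 ≈ -65.500)
h(K) = 3/2 - K/2 (h(K) = -(-3 + K)/2 = 3/2 - K/2)
((711/1387 - 247/1210) + (178/h(-4) + 228/U)) - 2652 = ((711/1387 - 247/1210) + (178/(3/2 - ½*(-4)) + 228/(-131/2))) - 2652 = ((711*(1/1387) - 247*1/1210) + (178/(3/2 + 2) + 228*(-2/131))) - 2652 = ((711/1387 - 247/1210) + (178/(7/2) - 456/131)) - 2652 = (517721/1678270 + (178*(2/7) - 456/131)) - 2652 = (517721/1678270 + (356/7 - 456/131)) - 2652 = (517721/1678270 + 43444/917) - 2652 = 73385512037/1538973590 - 2652 = -4007972448643/1538973590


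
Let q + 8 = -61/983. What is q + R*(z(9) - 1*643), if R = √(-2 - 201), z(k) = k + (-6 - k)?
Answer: -7925/983 - 649*I*√203 ≈ -8.0621 - 9246.8*I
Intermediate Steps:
z(k) = -6
R = I*√203 (R = √(-203) = I*√203 ≈ 14.248*I)
q = -7925/983 (q = -8 - 61/983 = -7925/983 ≈ -8.0621)
q + R*(z(9) - 1*643) = -7925/983 + (I*√203)*(-6 - 1*643) = -7925/983 + (I*√203)*(-6 - 643) = -7925/983 + (I*√203)*(-649) = -7925/983 - 649*I*√203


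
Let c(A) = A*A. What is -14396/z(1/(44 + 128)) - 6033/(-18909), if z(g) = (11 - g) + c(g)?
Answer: -2683738553209/2050069659 ≈ -1309.1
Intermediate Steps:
c(A) = A²
z(g) = 11 + g² - g (z(g) = (11 - g) + g² = 11 + g² - g)
-14396/z(1/(44 + 128)) - 6033/(-18909) = -14396/(11 + (1/(44 + 128))² - 1/(44 + 128)) - 6033/(-18909) = -14396/(11 + (1/172)² - 1/172) - 6033*(-1/18909) = -14396/(11 + (1/172)² - 1*1/172) + 2011/6303 = -14396/(11 + 1/29584 - 1/172) + 2011/6303 = -14396/325253/29584 + 2011/6303 = -14396*29584/325253 + 2011/6303 = -425891264/325253 + 2011/6303 = -2683738553209/2050069659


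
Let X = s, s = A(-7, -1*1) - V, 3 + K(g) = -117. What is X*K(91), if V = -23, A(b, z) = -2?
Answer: -2520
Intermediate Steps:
K(g) = -120 (K(g) = -3 - 117 = -120)
s = 21 (s = -2 - 1*(-23) = -2 + 23 = 21)
X = 21
X*K(91) = 21*(-120) = -2520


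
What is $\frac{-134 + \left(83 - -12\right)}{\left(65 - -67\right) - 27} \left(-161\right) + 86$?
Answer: $\frac{729}{5} \approx 145.8$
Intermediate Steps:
$\frac{-134 + \left(83 - -12\right)}{\left(65 - -67\right) - 27} \left(-161\right) + 86 = \frac{-134 + \left(83 + 12\right)}{\left(65 + 67\right) - 27} \left(-161\right) + 86 = \frac{-134 + 95}{132 - 27} \left(-161\right) + 86 = - \frac{39}{105} \left(-161\right) + 86 = \left(-39\right) \frac{1}{105} \left(-161\right) + 86 = \left(- \frac{13}{35}\right) \left(-161\right) + 86 = \frac{299}{5} + 86 = \frac{729}{5}$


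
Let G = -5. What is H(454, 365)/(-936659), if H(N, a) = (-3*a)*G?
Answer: -5475/936659 ≈ -0.0058452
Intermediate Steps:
H(N, a) = 15*a (H(N, a) = -3*a*(-5) = 15*a)
H(454, 365)/(-936659) = (15*365)/(-936659) = 5475*(-1/936659) = -5475/936659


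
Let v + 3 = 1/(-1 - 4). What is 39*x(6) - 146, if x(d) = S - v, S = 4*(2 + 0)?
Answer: 1454/5 ≈ 290.80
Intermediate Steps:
S = 8 (S = 4*2 = 8)
v = -16/5 (v = -3 + 1/(-1 - 4) = -3 + 1/(-5) = -3 - 1/5 = -16/5 ≈ -3.2000)
x(d) = 56/5 (x(d) = 8 - 1*(-16/5) = 8 + 16/5 = 56/5)
39*x(6) - 146 = 39*(56/5) - 146 = 2184/5 - 146 = 1454/5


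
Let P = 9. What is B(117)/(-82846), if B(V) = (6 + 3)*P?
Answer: -81/82846 ≈ -0.00097772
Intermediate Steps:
B(V) = 81 (B(V) = (6 + 3)*9 = 9*9 = 81)
B(117)/(-82846) = 81/(-82846) = 81*(-1/82846) = -81/82846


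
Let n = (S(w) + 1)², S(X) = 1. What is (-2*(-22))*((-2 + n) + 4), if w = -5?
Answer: 264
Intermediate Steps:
n = 4 (n = (1 + 1)² = 2² = 4)
(-2*(-22))*((-2 + n) + 4) = (-2*(-22))*((-2 + 4) + 4) = 44*(2 + 4) = 44*6 = 264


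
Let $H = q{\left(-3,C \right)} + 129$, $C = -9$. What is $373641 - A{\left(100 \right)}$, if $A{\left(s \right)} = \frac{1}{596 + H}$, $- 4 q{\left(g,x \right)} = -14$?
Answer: $\frac{544394935}{1457} \approx 3.7364 \cdot 10^{5}$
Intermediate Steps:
$q{\left(g,x \right)} = \frac{7}{2}$ ($q{\left(g,x \right)} = \left(- \frac{1}{4}\right) \left(-14\right) = \frac{7}{2}$)
$H = \frac{265}{2}$ ($H = \frac{7}{2} + 129 = \frac{265}{2} \approx 132.5$)
$A{\left(s \right)} = \frac{2}{1457}$ ($A{\left(s \right)} = \frac{1}{596 + \frac{265}{2}} = \frac{1}{\frac{1457}{2}} = \frac{2}{1457}$)
$373641 - A{\left(100 \right)} = 373641 - \frac{2}{1457} = \frac{544394935}{1457}$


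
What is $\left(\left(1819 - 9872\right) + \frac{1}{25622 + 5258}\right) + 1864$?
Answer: $- \frac{191116319}{30880} \approx -6189.0$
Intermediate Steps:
$\left(\left(1819 - 9872\right) + \frac{1}{25622 + 5258}\right) + 1864 = \left(-8053 + \frac{1}{30880}\right) + 1864 = - \frac{248676639}{30880} + 1864 = - \frac{191116319}{30880}$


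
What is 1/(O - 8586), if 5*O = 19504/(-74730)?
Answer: -3525/30265834 ≈ -0.00011647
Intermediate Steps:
O = -184/3525 (O = (19504/(-74730))/5 = (19504*(-1/74730))/5 = (⅕)*(-184/705) = -184/3525 ≈ -0.052199)
1/(O - 8586) = 1/(-184/3525 - 8586) = 1/(-30265834/3525) = -3525/30265834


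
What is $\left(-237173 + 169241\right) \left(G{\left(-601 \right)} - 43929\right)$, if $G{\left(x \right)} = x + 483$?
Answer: $2992200804$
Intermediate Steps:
$G{\left(x \right)} = 483 + x$
$\left(-237173 + 169241\right) \left(G{\left(-601 \right)} - 43929\right) = \left(-237173 + 169241\right) \left(\left(483 - 601\right) - 43929\right) = - 67932 \left(-118 - 43929\right) = \left(-67932\right) \left(-44047\right) = 2992200804$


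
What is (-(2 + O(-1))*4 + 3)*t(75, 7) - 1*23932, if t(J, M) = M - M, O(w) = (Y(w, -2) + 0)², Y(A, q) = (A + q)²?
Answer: -23932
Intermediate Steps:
O(w) = (-2 + w)⁴ (O(w) = ((w - 2)² + 0)² = ((-2 + w)² + 0)² = ((-2 + w)²)² = (-2 + w)⁴)
t(J, M) = 0
(-(2 + O(-1))*4 + 3)*t(75, 7) - 1*23932 = (-(2 + (-2 - 1)⁴)*4 + 3)*0 - 1*23932 = (-(2 + (-3)⁴)*4 + 3)*0 - 23932 = (-(2 + 81)*4 + 3)*0 - 23932 = (-1*83*4 + 3)*0 - 23932 = (-83*4 + 3)*0 - 23932 = (-332 + 3)*0 - 23932 = -329*0 - 23932 = 0 - 23932 = -23932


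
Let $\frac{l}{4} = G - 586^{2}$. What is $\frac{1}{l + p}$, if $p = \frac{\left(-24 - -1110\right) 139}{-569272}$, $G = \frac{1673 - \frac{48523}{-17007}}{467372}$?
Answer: $- \frac{565614114585036}{776918639839732448977} \approx -7.2802 \cdot 10^{-7}$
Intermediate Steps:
$G = \frac{14250617}{3974297802}$ ($G = \left(1673 - - \frac{48523}{17007}\right) \frac{1}{467372} = \left(1673 + \frac{48523}{17007}\right) \frac{1}{467372} = \frac{28501234}{17007} \cdot \frac{1}{467372} = \frac{14250617}{3974297802} \approx 0.0035857$)
$p = - \frac{75477}{284636}$ ($p = \left(-24 + 1110\right) 139 \left(- \frac{1}{569272}\right) = 1086 \cdot 139 \left(- \frac{1}{569272}\right) = 150954 \left(- \frac{1}{569272}\right) = - \frac{75477}{284636} \approx -0.26517$)
$l = - \frac{2729515907529950}{1987148901}$ ($l = 4 \left(\frac{14250617}{3974297802} - 586^{2}\right) = 4 \left(\frac{14250617}{3974297802} - 343396\right) = 4 \left(- \frac{1364757953764975}{3974297802}\right) = - \frac{2729515907529950}{1987148901} \approx -1.3736 \cdot 10^{6}$)
$\frac{1}{l + p} = \frac{1}{- \frac{2729515907529950}{1987148901} - \frac{75477}{284636}} = \frac{1}{- \frac{776918639839732448977}{565614114585036}} = - \frac{565614114585036}{776918639839732448977}$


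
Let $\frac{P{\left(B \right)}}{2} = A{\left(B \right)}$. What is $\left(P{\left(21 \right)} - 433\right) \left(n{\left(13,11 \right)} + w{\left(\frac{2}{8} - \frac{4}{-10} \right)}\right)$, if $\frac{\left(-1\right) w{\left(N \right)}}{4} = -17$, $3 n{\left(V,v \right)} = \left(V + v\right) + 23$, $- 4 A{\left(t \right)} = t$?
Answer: $- \frac{222637}{6} \approx -37106.0$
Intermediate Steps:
$A{\left(t \right)} = - \frac{t}{4}$
$P{\left(B \right)} = - \frac{B}{2}$ ($P{\left(B \right)} = 2 \left(- \frac{B}{4}\right) = - \frac{B}{2}$)
$n{\left(V,v \right)} = \frac{23}{3} + \frac{V}{3} + \frac{v}{3}$ ($n{\left(V,v \right)} = \frac{\left(V + v\right) + 23}{3} = \frac{23 + V + v}{3} = \frac{23}{3} + \frac{V}{3} + \frac{v}{3}$)
$w{\left(N \right)} = 68$ ($w{\left(N \right)} = \left(-4\right) \left(-17\right) = 68$)
$\left(P{\left(21 \right)} - 433\right) \left(n{\left(13,11 \right)} + w{\left(\frac{2}{8} - \frac{4}{-10} \right)}\right) = \left(\left(- \frac{1}{2}\right) 21 - 433\right) \left(\left(\frac{23}{3} + \frac{1}{3} \cdot 13 + \frac{1}{3} \cdot 11\right) + 68\right) = \left(- \frac{21}{2} - 433\right) \left(\left(\frac{23}{3} + \frac{13}{3} + \frac{11}{3}\right) + 68\right) = - \frac{887 \left(\frac{47}{3} + 68\right)}{2} = \left(- \frac{887}{2}\right) \frac{251}{3} = - \frac{222637}{6}$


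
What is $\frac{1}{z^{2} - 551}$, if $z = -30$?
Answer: $\frac{1}{349} \approx 0.0028653$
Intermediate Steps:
$\frac{1}{z^{2} - 551} = \frac{1}{\left(-30\right)^{2} - 551} = \frac{1}{900 - 551} = \frac{1}{349}$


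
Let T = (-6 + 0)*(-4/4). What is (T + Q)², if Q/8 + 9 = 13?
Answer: 1444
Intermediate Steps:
Q = 32 (Q = -72 + 8*13 = -72 + 104 = 32)
T = 6 (T = -(-24)/4 = -6*(-1) = 6)
(T + Q)² = (6 + 32)² = 38² = 1444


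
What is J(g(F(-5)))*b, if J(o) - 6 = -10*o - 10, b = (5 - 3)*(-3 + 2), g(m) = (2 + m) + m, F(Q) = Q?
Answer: -152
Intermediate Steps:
g(m) = 2 + 2*m
b = -2 (b = 2*(-1) = -2)
J(o) = -4 - 10*o (J(o) = 6 + (-10*o - 10) = 6 + (-10 - 10*o) = -4 - 10*o)
J(g(F(-5)))*b = (-4 - 10*(2 + 2*(-5)))*(-2) = (-4 - 10*(2 - 10))*(-2) = (-4 - 10*(-8))*(-2) = (-4 + 80)*(-2) = 76*(-2) = -152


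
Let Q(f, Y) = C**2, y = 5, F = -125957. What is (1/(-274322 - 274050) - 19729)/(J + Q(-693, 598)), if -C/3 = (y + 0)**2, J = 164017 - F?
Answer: -3606277063/54032738276 ≈ -0.066742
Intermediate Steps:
J = 289974 (J = 164017 - 1*(-125957) = 164017 + 125957 = 289974)
C = -75 (C = -3*(5 + 0)**2 = -3*5**2 = -3*25 = -75)
Q(f, Y) = 5625 (Q(f, Y) = (-75)**2 = 5625)
(1/(-274322 - 274050) - 19729)/(J + Q(-693, 598)) = (1/(-274322 - 274050) - 19729)/(289974 + 5625) = (1/(-548372) - 19729)/295599 = (-1/548372 - 19729)*(1/295599) = -10818831189/548372*1/295599 = -3606277063/54032738276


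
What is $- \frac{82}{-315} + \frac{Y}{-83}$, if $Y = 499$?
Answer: $- \frac{150379}{26145} \approx -5.7517$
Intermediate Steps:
$- \frac{82}{-315} + \frac{Y}{-83} = - \frac{82}{-315} + \frac{499}{-83} = \left(-82\right) \left(- \frac{1}{315}\right) + 499 \left(- \frac{1}{83}\right) = \frac{82}{315} - \frac{499}{83} = - \frac{150379}{26145}$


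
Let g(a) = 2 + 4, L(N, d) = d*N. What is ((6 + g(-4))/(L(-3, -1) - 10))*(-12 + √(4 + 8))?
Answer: 144/7 - 24*√3/7 ≈ 14.633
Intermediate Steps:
L(N, d) = N*d
g(a) = 6
((6 + g(-4))/(L(-3, -1) - 10))*(-12 + √(4 + 8)) = ((6 + 6)/(-3*(-1) - 10))*(-12 + √(4 + 8)) = (12/(3 - 10))*(-12 + √12) = (12/(-7))*(-12 + 2*√3) = (12*(-⅐))*(-12 + 2*√3) = -12*(-12 + 2*√3)/7 = 144/7 - 24*√3/7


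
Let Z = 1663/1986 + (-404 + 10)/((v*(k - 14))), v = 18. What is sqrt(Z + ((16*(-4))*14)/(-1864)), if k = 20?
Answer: 4*I*sqrt(70162880619)/694107 ≈ 1.5265*I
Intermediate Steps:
Z = -25120/8937 (Z = 1663/1986 + (-404 + 10)/((18*(20 - 14))) = 1663*(1/1986) - 394/(18*6) = 1663/1986 - 394/108 = 1663/1986 - 394*1/108 = 1663/1986 - 197/54 = -25120/8937 ≈ -2.8108)
sqrt(Z + ((16*(-4))*14)/(-1864)) = sqrt(-25120/8937 + ((16*(-4))*14)/(-1864)) = sqrt(-25120/8937 - 64*14*(-1/1864)) = sqrt(-25120/8937 - 896*(-1/1864)) = sqrt(-25120/8937 + 112/233) = sqrt(-4852016/2082321) = 4*I*sqrt(70162880619)/694107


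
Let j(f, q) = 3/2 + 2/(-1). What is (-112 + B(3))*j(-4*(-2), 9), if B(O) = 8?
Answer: 52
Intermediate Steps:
j(f, q) = -1/2 (j(f, q) = 3*(1/2) + 2*(-1) = 3/2 - 2 = -1/2)
(-112 + B(3))*j(-4*(-2), 9) = (-112 + 8)*(-1/2) = -104*(-1/2) = 52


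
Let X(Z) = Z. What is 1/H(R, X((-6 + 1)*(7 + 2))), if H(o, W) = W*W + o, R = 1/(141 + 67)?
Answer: 208/421201 ≈ 0.00049383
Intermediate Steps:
R = 1/208 ≈ 0.0048077
H(o, W) = o + W² (H(o, W) = W² + o = o + W²)
1/H(R, X((-6 + 1)*(7 + 2))) = 1/(1/208 + ((-6 + 1)*(7 + 2))²) = 1/(1/208 + (-5*9)²) = 1/(1/208 + (-45)²) = 1/(1/208 + 2025) = 1/(421201/208) = 208/421201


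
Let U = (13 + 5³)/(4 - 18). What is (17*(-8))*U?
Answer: 9384/7 ≈ 1340.6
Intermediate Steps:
U = -69/7 (U = (13 + 125)/(-14) = 138*(-1/14) = -69/7 ≈ -9.8571)
(17*(-8))*U = (17*(-8))*(-69/7) = -136*(-69/7) = 9384/7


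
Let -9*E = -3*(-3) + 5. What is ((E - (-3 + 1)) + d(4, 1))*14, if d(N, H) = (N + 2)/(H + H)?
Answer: 434/9 ≈ 48.222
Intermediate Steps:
E = -14/9 (E = -(-3*(-3) + 5)/9 = -(9 + 5)/9 = -⅑*14 = -14/9 ≈ -1.5556)
d(N, H) = (2 + N)/(2*H) (d(N, H) = (2 + N)/((2*H)) = (2 + N)*(1/(2*H)) = (2 + N)/(2*H))
((E - (-3 + 1)) + d(4, 1))*14 = ((-14/9 - (-3 + 1)) + (½)*(2 + 4)/1)*14 = ((-14/9 - 1*(-2)) + (½)*1*6)*14 = ((-14/9 + 2) + 3)*14 = (4/9 + 3)*14 = (31/9)*14 = 434/9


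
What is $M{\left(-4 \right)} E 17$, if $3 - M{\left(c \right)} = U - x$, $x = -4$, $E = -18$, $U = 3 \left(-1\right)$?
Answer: $-612$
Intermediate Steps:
$U = -3$
$M{\left(c \right)} = 2$ ($M{\left(c \right)} = 3 - \left(-3 - -4\right) = 3 - \left(-3 + 4\right) = 3 - 1 = 2$)
$M{\left(-4 \right)} E 17 = 2 \left(-18\right) 17 = \left(-36\right) 17 = -612$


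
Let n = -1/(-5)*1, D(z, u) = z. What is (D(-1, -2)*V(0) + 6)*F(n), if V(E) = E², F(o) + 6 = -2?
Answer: -48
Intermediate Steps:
n = ⅕ (n = -1*(-⅕)*1 = (⅕)*1 = ⅕ ≈ 0.20000)
F(o) = -8 (F(o) = -6 - 2 = -8)
(D(-1, -2)*V(0) + 6)*F(n) = (-1*0² + 6)*(-8) = (-1*0 + 6)*(-8) = (0 + 6)*(-8) = 6*(-8) = -48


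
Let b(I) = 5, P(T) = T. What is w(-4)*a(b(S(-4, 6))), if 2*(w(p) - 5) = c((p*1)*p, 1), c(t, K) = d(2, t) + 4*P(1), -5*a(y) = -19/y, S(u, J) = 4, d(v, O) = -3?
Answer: 209/50 ≈ 4.1800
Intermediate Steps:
a(y) = 19/(5*y) (a(y) = -(-19)/(5*y) = 19/(5*y))
c(t, K) = 1 (c(t, K) = -3 + 4*1 = -3 + 4 = 1)
w(p) = 11/2 (w(p) = 5 + (1/2)*1 = 5 + 1/2 = 11/2)
w(-4)*a(b(S(-4, 6))) = 11*((19/5)/5)/2 = 11*((19/5)*(1/5))/2 = (11/2)*(19/25) = 209/50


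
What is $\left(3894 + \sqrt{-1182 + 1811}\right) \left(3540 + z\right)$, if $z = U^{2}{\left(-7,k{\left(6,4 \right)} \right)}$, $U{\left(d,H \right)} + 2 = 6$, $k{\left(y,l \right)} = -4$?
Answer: $13847064 + 3556 \sqrt{629} \approx 1.3936 \cdot 10^{7}$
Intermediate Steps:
$U{\left(d,H \right)} = 4$ ($U{\left(d,H \right)} = -2 + 6 = 4$)
$z = 16$ ($z = 4^{2} = 16$)
$\left(3894 + \sqrt{-1182 + 1811}\right) \left(3540 + z\right) = \left(3894 + \sqrt{-1182 + 1811}\right) \left(3540 + 16\right) = \left(3894 + \sqrt{629}\right) 3556 = 13847064 + 3556 \sqrt{629}$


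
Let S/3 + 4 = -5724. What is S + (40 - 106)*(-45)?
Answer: -14214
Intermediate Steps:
S = -17184 (S = -12 + 3*(-5724) = -12 - 17172 = -17184)
S + (40 - 106)*(-45) = -17184 + (40 - 106)*(-45) = -17184 - 66*(-45) = -17184 + 2970 = -14214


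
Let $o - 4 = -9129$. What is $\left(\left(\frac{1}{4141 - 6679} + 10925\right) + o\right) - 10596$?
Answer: $- \frac{22324249}{2538} \approx -8796.0$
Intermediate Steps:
$o = -9125$ ($o = 4 - 9129 = -9125$)
$\left(\left(\frac{1}{4141 - 6679} + 10925\right) + o\right) - 10596 = \left(\left(\frac{1}{4141 - 6679} + 10925\right) - 9125\right) - 10596 = \left(\left(\frac{1}{-2538} + 10925\right) - 9125\right) - 10596 = \left(\left(- \frac{1}{2538} + 10925\right) - 9125\right) - 10596 = \left(\frac{27727649}{2538} - 9125\right) - 10596 = \frac{4568399}{2538} - 10596 = - \frac{22324249}{2538}$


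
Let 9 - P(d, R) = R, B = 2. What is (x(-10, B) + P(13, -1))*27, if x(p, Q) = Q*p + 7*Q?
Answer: 108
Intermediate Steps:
P(d, R) = 9 - R
x(p, Q) = 7*Q + Q*p
(x(-10, B) + P(13, -1))*27 = (2*(7 - 10) + (9 - 1*(-1)))*27 = (2*(-3) + (9 + 1))*27 = (-6 + 10)*27 = 4*27 = 108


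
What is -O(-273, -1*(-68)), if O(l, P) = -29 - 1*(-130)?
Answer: -101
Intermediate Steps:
O(l, P) = 101 (O(l, P) = -29 + 130 = 101)
-O(-273, -1*(-68)) = -1*101 = -101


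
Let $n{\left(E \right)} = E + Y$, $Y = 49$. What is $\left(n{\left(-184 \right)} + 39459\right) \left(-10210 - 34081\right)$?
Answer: $-1741699284$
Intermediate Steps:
$n{\left(E \right)} = 49 + E$ ($n{\left(E \right)} = E + 49 = 49 + E$)
$\left(n{\left(-184 \right)} + 39459\right) \left(-10210 - 34081\right) = \left(\left(49 - 184\right) + 39459\right) \left(-10210 - 34081\right) = \left(-135 + 39459\right) \left(-44291\right) = 39324 \left(-44291\right) = -1741699284$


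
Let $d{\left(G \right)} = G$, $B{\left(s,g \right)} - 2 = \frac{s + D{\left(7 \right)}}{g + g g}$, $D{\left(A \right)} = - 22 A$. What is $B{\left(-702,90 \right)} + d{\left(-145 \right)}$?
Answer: $- \frac{586013}{4095} \approx -143.1$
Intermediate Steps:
$B{\left(s,g \right)} = 2 + \frac{-154 + s}{g + g^{2}}$ ($B{\left(s,g \right)} = 2 + \frac{s - 154}{g + g g} = 2 + \frac{s - 154}{g + g^{2}} = 2 + \frac{-154 + s}{g + g^{2}}$)
$B{\left(-702,90 \right)} + d{\left(-145 \right)} = \frac{-154 - 702 + 2 \cdot 90 + 2 \cdot 90^{2}}{90 \left(1 + 90\right)} - 145 = \frac{-154 - 702 + 180 + 2 \cdot 8100}{90 \cdot 91} - 145 = \frac{1}{90} \cdot \frac{1}{91} \left(-154 - 702 + 180 + 16200\right) - 145 = \frac{1}{90} \cdot \frac{1}{91} \cdot 15524 - 145 = \frac{7762}{4095} - 145 = - \frac{586013}{4095}$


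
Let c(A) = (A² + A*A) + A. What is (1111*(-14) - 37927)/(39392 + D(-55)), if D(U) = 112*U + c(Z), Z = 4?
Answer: -53481/33268 ≈ -1.6076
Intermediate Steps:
c(A) = A + 2*A² (c(A) = (A² + A²) + A = 2*A² + A = A + 2*A²)
D(U) = 36 + 112*U (D(U) = 112*U + 4*(1 + 2*4) = 112*U + 4*(1 + 8) = 112*U + 4*9 = 112*U + 36 = 36 + 112*U)
(1111*(-14) - 37927)/(39392 + D(-55)) = (1111*(-14) - 37927)/(39392 + (36 + 112*(-55))) = (-15554 - 37927)/(39392 + (36 - 6160)) = -53481/(39392 - 6124) = -53481/33268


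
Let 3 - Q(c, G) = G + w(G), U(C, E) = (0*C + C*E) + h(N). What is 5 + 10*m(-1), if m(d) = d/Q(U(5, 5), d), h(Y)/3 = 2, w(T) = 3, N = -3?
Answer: -5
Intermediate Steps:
h(Y) = 6 (h(Y) = 3*2 = 6)
U(C, E) = 6 + C*E (U(C, E) = (0*C + C*E) + 6 = (0 + C*E) + 6 = C*E + 6 = 6 + C*E)
Q(c, G) = -G (Q(c, G) = 3 - (G + 3) = 3 - (3 + G) = 3 + (-3 - G) = -G)
m(d) = -1 (m(d) = d/((-d)) = d*(-1/d) = -1)
5 + 10*m(-1) = 5 + 10*(-1) = 5 - 10 = -5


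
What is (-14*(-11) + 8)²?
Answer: 26244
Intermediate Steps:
(-14*(-11) + 8)² = (154 + 8)² = 162² = 26244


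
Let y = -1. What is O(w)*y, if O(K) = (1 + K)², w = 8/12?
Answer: -25/9 ≈ -2.7778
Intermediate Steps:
w = ⅔ (w = 8*(1/12) = ⅔ ≈ 0.66667)
O(w)*y = (1 + ⅔)²*(-1) = (5/3)²*(-1) = (25/9)*(-1) = -25/9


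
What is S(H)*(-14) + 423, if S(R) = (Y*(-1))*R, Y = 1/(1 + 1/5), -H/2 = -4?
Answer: 1549/3 ≈ 516.33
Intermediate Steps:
H = 8 (H = -2*(-4) = 8)
Y = 5/6 (Y = 1/(1 + 1/5) = 1/(6/5) = 5/6 ≈ 0.83333)
S(R) = -5*R/6 (S(R) = ((5/6)*(-1))*R = -5*R/6)
S(H)*(-14) + 423 = -5/6*8*(-14) + 423 = -20/3*(-14) + 423 = 280/3 + 423 = 1549/3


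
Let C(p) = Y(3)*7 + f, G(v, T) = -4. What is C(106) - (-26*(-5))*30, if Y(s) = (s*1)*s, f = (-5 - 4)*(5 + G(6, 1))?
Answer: -3846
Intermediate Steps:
f = -9 (f = (-5 - 4)*(5 - 4) = -9*1 = -9)
Y(s) = s² (Y(s) = s*s = s²)
C(p) = 54 (C(p) = 3²*7 - 9 = 9*7 - 9 = 63 - 9 = 54)
C(106) - (-26*(-5))*30 = 54 - (-26*(-5))*30 = 54 - 130*30 = 54 - 1*3900 = 54 - 3900 = -3846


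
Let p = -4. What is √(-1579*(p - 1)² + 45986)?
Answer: √6511 ≈ 80.691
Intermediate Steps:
√(-1579*(p - 1)² + 45986) = √(-1579*(-4 - 1)² + 45986) = √(-1579*(-5)² + 45986) = √(-1579*25 + 45986) = √(-39475 + 45986) = √6511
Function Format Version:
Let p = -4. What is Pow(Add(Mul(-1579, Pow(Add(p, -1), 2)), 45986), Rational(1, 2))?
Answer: Pow(6511, Rational(1, 2)) ≈ 80.691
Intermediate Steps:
Pow(Add(Mul(-1579, Pow(Add(p, -1), 2)), 45986), Rational(1, 2)) = Pow(Add(Mul(-1579, Pow(Add(-4, -1), 2)), 45986), Rational(1, 2)) = Pow(Add(Mul(-1579, Pow(-5, 2)), 45986), Rational(1, 2)) = Pow(Add(Mul(-1579, 25), 45986), Rational(1, 2)) = Pow(Add(-39475, 45986), Rational(1, 2)) = Pow(6511, Rational(1, 2))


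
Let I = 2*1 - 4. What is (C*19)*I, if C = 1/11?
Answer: -38/11 ≈ -3.4545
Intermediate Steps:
C = 1/11 ≈ 0.090909
I = -2 (I = 2 - 4 = -2)
(C*19)*I = ((1/11)*19)*(-2) = (19/11)*(-2) = -38/11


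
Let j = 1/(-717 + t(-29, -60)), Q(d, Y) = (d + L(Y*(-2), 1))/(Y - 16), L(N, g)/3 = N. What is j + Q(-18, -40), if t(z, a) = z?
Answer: -41417/10444 ≈ -3.9656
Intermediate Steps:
L(N, g) = 3*N
Q(d, Y) = (d - 6*Y)/(-16 + Y) (Q(d, Y) = (d + 3*(Y*(-2)))/(Y - 16) = (d + 3*(-2*Y))/(-16 + Y) = (d - 6*Y)/(-16 + Y))
j = -1/746 (j = 1/(-717 - 29) = 1/(-746) = -1/746 ≈ -0.0013405)
j + Q(-18, -40) = -1/746 + (-18 - 6*(-40))/(-16 - 40) = -1/746 + (-18 + 240)/(-56) = -1/746 - 1/56*222 = -1/746 - 111/28 = -41417/10444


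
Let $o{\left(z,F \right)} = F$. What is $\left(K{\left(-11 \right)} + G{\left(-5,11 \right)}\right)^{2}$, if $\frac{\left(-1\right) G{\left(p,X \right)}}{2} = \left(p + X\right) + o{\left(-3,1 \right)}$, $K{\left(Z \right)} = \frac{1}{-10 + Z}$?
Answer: $\frac{87025}{441} \approx 197.34$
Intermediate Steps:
$G{\left(p,X \right)} = -2 - 2 X - 2 p$ ($G{\left(p,X \right)} = - 2 \left(\left(p + X\right) + 1\right) = - 2 \left(\left(X + p\right) + 1\right) = - 2 \left(1 + X + p\right) = -2 - 2 X - 2 p$)
$\left(K{\left(-11 \right)} + G{\left(-5,11 \right)}\right)^{2} = \left(\frac{1}{-10 - 11} - 14\right)^{2} = \left(\frac{1}{-21} - 14\right)^{2} = \left(- \frac{1}{21} - 14\right)^{2} = \left(- \frac{295}{21}\right)^{2} = \frac{87025}{441}$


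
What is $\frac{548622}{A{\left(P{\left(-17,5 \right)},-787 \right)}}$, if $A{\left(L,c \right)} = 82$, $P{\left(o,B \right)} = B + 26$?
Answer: $\frac{274311}{41} \approx 6690.5$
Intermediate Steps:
$P{\left(o,B \right)} = 26 + B$
$\frac{548622}{A{\left(P{\left(-17,5 \right)},-787 \right)}} = \frac{548622}{82} = 548622 \cdot \frac{1}{82} = \frac{274311}{41}$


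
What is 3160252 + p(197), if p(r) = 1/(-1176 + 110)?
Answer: 3368828631/1066 ≈ 3.1603e+6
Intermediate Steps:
p(r) = -1/1066 (p(r) = 1/(-1066) = -1/1066)
3160252 + p(197) = 3160252 - 1/1066 = 3368828631/1066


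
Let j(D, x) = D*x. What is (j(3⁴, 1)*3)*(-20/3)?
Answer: -1620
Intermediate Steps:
(j(3⁴, 1)*3)*(-20/3) = ((3⁴*1)*3)*(-20/3) = ((81*1)*3)*(-20*⅓) = (81*3)*(-20/3) = 243*(-20/3) = -1620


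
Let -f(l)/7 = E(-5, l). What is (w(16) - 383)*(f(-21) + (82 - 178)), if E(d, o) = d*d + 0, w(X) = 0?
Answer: 103793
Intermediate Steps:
E(d, o) = d**2 (E(d, o) = d**2 + 0 = d**2)
f(l) = -175 (f(l) = -7*(-5)**2 = -7*25 = -175)
(w(16) - 383)*(f(-21) + (82 - 178)) = (0 - 383)*(-175 + (82 - 178)) = -383*(-175 - 96) = -383*(-271) = 103793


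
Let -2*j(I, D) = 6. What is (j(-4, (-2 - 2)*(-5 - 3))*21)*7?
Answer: -441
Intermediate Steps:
j(I, D) = -3 (j(I, D) = -1/2*6 = -3)
(j(-4, (-2 - 2)*(-5 - 3))*21)*7 = -3*21*7 = -63*7 = -441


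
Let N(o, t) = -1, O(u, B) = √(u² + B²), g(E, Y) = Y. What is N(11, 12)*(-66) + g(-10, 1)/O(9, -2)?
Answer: 66 + √85/85 ≈ 66.109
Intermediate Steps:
O(u, B) = √(B² + u²)
N(11, 12)*(-66) + g(-10, 1)/O(9, -2) = -1*(-66) + 1/√((-2)² + 9²) = 66 + 1/√(4 + 81) = 66 + 1/√85 = 66 + 1*(√85/85) = 66 + √85/85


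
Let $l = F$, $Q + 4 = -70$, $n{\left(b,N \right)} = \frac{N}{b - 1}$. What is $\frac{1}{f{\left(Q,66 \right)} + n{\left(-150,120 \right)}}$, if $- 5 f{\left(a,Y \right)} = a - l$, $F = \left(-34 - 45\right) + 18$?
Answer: $\frac{755}{1363} \approx 0.55393$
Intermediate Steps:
$n{\left(b,N \right)} = \frac{N}{-1 + b}$
$Q = -74$ ($Q = -4 - 70 = -74$)
$F = -61$ ($F = -79 + 18 = -61$)
$l = -61$
$f{\left(a,Y \right)} = - \frac{61}{5} - \frac{a}{5}$ ($f{\left(a,Y \right)} = - \frac{a - -61}{5} = - \frac{a + 61}{5} = - \frac{61 + a}{5} = - \frac{61}{5} - \frac{a}{5}$)
$\frac{1}{f{\left(Q,66 \right)} + n{\left(-150,120 \right)}} = \frac{1}{\left(- \frac{61}{5} - - \frac{74}{5}\right) + \frac{120}{-1 - 150}} = \frac{1}{\left(- \frac{61}{5} + \frac{74}{5}\right) + \frac{120}{-151}} = \frac{1}{\frac{13}{5} + 120 \left(- \frac{1}{151}\right)} = \frac{1}{\frac{13}{5} - \frac{120}{151}} = \frac{1}{\frac{1363}{755}} = \frac{755}{1363}$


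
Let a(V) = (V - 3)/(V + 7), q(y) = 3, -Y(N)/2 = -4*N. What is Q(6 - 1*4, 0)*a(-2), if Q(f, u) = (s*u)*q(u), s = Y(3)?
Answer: 0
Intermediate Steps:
Y(N) = 8*N (Y(N) = -(-8)*N = 8*N)
s = 24 (s = 8*3 = 24)
Q(f, u) = 72*u (Q(f, u) = (24*u)*3 = 72*u)
a(V) = (-3 + V)/(7 + V)
Q(6 - 1*4, 0)*a(-2) = (72*0)*((-3 - 2)/(7 - 2)) = 0*(-5/5) = 0*((1/5)*(-5)) = 0*(-1) = 0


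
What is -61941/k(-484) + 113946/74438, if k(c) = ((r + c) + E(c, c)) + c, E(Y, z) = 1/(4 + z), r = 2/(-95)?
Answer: 3075437620209/46940448607 ≈ 65.518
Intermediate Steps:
r = -2/95 (r = 2*(-1/95) = -2/95 ≈ -0.021053)
k(c) = -2/95 + 1/(4 + c) + 2*c (k(c) = ((-2/95 + c) + 1/(4 + c)) + c = (-2/95 + c + 1/(4 + c)) + c = -2/95 + 1/(4 + c) + 2*c)
-61941/k(-484) + 113946/74438 = -61941*95*(4 - 484)/(87 + 190*(-484)² + 758*(-484)) + 113946/74438 = -61941*(-45600/(87 + 190*234256 - 366872)) + 113946*(1/74438) = -61941*(-45600/(87 + 44508640 - 366872)) + 8139/5317 = -61941/((1/95)*(-1/480)*44141855) + 8139/5317 = -61941/(-8828371/9120) + 8139/5317 = -61941*(-9120/8828371) + 8139/5317 = 564901920/8828371 + 8139/5317 = 3075437620209/46940448607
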